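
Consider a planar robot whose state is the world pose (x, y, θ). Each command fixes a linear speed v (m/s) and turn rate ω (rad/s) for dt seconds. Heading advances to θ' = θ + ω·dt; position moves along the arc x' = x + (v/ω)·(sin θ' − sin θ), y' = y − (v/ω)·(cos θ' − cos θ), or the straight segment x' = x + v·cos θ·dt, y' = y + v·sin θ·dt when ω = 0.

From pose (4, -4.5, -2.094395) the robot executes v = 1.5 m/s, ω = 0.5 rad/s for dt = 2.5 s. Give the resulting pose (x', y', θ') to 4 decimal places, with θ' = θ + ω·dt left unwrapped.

θ' = -2.0944 + 0.5·2.5 = -0.8444
R = v/ω = 1.5/0.5 = 3.0000
x' = 4 + 3.0000·(sin -0.8444 − sin -2.0944) = 4.3554
y' = -4.5 − 3.0000·(cos -0.8444 − cos -2.0944) = -7.9926

(4.3554, -7.9926, -0.8444)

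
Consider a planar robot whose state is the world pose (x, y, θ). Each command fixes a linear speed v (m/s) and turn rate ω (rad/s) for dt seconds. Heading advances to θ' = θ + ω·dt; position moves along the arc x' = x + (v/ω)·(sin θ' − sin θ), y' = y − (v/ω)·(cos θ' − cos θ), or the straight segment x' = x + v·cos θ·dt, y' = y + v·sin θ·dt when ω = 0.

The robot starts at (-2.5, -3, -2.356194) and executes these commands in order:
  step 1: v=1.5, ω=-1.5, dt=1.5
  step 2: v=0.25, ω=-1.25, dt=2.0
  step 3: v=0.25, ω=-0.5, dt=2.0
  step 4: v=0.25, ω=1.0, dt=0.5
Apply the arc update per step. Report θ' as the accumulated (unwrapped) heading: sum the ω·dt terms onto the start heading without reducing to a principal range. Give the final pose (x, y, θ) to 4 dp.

step 1: θ'=-4.6062 (R=-1.0000) → pose (-4.2015, -2.3989, -4.6062)
step 2: θ'=-7.1062 (R=-0.2000) → pose (-3.8560, -2.2417, -7.1062)
step 3: θ'=-8.1062 (R=-0.5000) → pose (-3.7384, -2.7065, -8.1062)
step 4: θ'=-7.6062 (R=0.2500) → pose (-3.7387, -2.8302, -7.6062)

(-3.7387, -2.8302, -7.6062)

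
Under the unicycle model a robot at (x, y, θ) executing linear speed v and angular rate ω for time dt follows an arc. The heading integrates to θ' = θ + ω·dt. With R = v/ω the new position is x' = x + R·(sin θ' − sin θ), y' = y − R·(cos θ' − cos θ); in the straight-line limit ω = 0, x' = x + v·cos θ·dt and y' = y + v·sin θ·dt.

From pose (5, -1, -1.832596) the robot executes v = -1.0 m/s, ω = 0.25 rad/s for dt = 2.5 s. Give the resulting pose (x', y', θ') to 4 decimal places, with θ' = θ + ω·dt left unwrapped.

θ' = -1.8326 + 0.25·2.5 = -1.2076
R = v/ω = -1.0/0.25 = -4.0000
x' = 5 + -4.0000·(sin -1.2076 − sin -1.8326) = 4.8754
y' = -1 − -4.0000·(cos -1.2076 − cos -1.8326) = 1.4563

(4.8754, 1.4563, -1.2076)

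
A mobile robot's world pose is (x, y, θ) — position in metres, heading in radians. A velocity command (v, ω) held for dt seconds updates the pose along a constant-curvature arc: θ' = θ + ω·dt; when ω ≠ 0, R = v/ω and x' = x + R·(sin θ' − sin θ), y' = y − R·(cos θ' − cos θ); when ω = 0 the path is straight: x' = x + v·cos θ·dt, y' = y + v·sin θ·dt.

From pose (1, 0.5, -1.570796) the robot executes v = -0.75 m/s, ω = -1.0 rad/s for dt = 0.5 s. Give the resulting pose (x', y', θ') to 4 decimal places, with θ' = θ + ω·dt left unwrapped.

(1.0918, 0.8596, -2.0708)

θ' = -1.5708 + -1.0·0.5 = -2.0708
R = v/ω = -0.75/-1.0 = 0.7500
x' = 1 + 0.7500·(sin -2.0708 − sin -1.5708) = 1.0918
y' = 0.5 − 0.7500·(cos -2.0708 − cos -1.5708) = 0.8596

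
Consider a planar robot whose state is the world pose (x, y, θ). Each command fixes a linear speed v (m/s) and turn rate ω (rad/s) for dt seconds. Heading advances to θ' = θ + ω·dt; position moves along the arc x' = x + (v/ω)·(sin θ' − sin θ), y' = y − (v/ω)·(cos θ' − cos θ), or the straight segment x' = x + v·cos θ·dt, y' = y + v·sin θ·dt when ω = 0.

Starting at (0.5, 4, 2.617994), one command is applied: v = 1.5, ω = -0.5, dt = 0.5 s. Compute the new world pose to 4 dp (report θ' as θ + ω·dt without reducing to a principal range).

θ' = 2.6180 + -0.5·0.5 = 2.3680
R = v/ω = 1.5/-0.5 = -3.0000
x' = 0.5 + -3.0000·(sin 2.3680 − sin 2.6180) = -0.0961
y' = 4 − -3.0000·(cos 2.3680 − cos 2.6180) = 4.4519

(-0.0961, 4.4519, 2.3680)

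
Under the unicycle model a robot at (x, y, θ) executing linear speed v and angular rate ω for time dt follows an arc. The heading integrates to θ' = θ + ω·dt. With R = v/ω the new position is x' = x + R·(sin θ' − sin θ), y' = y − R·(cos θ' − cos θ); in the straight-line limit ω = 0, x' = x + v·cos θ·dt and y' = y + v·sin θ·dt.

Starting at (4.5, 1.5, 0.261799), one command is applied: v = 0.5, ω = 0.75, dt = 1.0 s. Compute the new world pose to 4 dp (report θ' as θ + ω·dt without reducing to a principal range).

(4.8926, 1.7904, 1.0118)

θ' = 0.2618 + 0.75·1.0 = 1.0118
R = v/ω = 0.5/0.75 = 0.6667
x' = 4.5 + 0.6667·(sin 1.0118 − sin 0.2618) = 4.8926
y' = 1.5 − 0.6667·(cos 1.0118 − cos 0.2618) = 1.7904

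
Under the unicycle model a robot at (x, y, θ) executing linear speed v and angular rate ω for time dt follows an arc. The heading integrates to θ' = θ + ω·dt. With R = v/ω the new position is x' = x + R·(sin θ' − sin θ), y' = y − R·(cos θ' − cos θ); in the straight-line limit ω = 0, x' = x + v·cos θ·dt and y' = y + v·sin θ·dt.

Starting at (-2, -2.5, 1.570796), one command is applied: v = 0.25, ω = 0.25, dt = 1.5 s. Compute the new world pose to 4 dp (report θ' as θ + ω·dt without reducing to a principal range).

θ' = 1.5708 + 0.25·1.5 = 1.9458
R = v/ω = 0.25/0.25 = 1.0000
x' = -2 + 1.0000·(sin 1.9458 − sin 1.5708) = -2.0695
y' = -2.5 − 1.0000·(cos 1.9458 − cos 1.5708) = -2.1337

(-2.0695, -2.1337, 1.9458)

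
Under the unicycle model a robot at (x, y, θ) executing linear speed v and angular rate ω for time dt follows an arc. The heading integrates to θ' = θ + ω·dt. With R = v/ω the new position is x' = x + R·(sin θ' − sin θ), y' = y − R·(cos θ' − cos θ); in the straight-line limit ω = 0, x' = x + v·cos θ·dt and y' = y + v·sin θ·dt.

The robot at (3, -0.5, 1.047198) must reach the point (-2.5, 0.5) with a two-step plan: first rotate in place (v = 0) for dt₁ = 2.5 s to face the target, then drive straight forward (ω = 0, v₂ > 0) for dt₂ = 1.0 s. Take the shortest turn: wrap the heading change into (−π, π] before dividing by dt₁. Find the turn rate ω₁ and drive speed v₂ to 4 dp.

ω₁ = 0.7658, v₂ = 5.5902

heading to target = atan2(0.5−-0.5, -2.5−3) = 2.9617
Δθ = wrap(2.9617 − 1.0472) = 1.9145; ω₁ = Δθ/dt₁ = 0.7658
distance = √((-2.5−3)² + (0.5−-0.5)²) = 5.5902; v₂ = distance/dt₂ = 5.5902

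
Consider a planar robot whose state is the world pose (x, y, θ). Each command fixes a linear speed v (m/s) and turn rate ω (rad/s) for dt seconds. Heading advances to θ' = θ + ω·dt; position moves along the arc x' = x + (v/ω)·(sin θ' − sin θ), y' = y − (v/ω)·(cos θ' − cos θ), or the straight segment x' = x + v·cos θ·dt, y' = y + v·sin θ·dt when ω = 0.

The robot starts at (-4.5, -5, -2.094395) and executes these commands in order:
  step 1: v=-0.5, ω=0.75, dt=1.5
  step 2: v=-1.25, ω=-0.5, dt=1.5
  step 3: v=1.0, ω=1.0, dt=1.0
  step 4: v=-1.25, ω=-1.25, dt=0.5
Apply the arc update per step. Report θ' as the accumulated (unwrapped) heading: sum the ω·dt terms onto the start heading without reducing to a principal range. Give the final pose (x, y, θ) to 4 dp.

step 1: θ'=-0.9694 (R=-0.6667) → pose (-4.5277, -4.2895, -0.9694)
step 2: θ'=-1.7194 (R=2.5000) → pose (-4.9387, -2.5048, -1.7194)
step 3: θ'=-0.7194 (R=1.0000) → pose (-4.6087, -3.4051, -0.7194)
step 4: θ'=-1.3444 (R=1.0000) → pose (-4.9242, -2.8774, -1.3444)

(-4.9242, -2.8774, -1.3444)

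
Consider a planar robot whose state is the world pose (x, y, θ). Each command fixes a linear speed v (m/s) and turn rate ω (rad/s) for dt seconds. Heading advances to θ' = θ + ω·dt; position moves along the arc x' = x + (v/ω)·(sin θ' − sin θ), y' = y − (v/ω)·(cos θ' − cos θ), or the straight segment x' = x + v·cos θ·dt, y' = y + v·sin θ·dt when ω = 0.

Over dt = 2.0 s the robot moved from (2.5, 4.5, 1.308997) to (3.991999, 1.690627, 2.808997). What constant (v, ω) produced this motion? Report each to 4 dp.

Δθ = 2.808997 − 1.308997 = 1.500000
ω = Δθ/dt = 1.500000/2.0 = 0.7500
R = −Δy/(cos θ' − cos θ) = -2.3333
v = R·ω = -2.3333·0.7500 = -1.7500

v = -1.7500, ω = 0.7500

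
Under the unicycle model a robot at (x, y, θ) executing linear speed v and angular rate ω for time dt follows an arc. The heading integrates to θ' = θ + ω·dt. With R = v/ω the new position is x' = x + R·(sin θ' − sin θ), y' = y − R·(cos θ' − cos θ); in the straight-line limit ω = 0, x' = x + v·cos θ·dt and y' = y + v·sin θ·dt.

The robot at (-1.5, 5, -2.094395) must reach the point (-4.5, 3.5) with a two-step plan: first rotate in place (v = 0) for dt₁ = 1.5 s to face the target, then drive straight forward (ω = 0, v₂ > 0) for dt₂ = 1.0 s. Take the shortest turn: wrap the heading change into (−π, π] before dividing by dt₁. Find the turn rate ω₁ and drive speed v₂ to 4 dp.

ω₁ = -0.3890, v₂ = 3.3541

heading to target = atan2(3.5−5, -4.5−-1.5) = -2.6779
Δθ = wrap(-2.6779 − -2.0944) = -0.5836; ω₁ = Δθ/dt₁ = -0.3890
distance = √((-4.5−-1.5)² + (3.5−5)²) = 3.3541; v₂ = distance/dt₂ = 3.3541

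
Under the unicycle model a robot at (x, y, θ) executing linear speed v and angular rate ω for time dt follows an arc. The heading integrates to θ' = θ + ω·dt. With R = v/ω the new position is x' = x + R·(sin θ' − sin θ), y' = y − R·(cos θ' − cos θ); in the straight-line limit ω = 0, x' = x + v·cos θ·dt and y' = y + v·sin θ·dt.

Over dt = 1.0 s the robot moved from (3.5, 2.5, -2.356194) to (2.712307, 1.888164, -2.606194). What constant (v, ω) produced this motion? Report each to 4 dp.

Δθ = -2.606194 − -2.356194 = -0.250000
ω = Δθ/dt = -0.250000/1.0 = -0.2500
R = Δx/(sin θ' − sin θ) = -4.0000
v = R·ω = -4.0000·-0.2500 = 1.0000

v = 1.0000, ω = -0.2500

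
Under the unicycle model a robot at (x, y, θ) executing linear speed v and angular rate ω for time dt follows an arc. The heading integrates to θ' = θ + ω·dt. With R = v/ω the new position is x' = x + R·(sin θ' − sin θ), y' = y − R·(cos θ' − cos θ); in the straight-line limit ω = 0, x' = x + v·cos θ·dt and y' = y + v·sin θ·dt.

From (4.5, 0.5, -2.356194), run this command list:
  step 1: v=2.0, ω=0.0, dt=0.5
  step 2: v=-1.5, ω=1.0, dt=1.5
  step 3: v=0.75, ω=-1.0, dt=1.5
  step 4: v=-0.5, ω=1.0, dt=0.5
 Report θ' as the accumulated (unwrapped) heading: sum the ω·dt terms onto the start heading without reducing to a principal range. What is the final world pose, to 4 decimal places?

step 1: θ'=-2.3562 (straight) → pose (3.7929, -0.2071, -2.3562)
step 2: θ'=-0.8562 (R=-1.5000) → pose (3.8653, 1.8365, -0.8562)
step 3: θ'=-2.3562 (R=-0.7500) → pose (3.8291, 0.8147, -2.3562)
step 4: θ'=-1.8562 (R=-0.5000) → pose (3.9553, 1.0275, -1.8562)

(3.9553, 1.0275, -1.8562)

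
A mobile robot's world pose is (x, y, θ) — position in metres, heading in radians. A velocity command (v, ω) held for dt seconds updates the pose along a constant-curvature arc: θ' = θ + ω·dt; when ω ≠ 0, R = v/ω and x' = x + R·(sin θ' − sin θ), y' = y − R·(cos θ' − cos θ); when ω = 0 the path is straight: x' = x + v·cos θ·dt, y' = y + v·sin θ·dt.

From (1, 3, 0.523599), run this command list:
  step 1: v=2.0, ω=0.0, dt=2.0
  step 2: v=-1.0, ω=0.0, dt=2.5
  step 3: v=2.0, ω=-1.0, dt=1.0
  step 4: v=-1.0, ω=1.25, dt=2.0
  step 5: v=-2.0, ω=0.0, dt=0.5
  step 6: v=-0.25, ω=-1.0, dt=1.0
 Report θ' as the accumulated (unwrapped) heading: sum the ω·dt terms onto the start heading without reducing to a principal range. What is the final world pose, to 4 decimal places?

step 1: θ'=0.5236 (straight) → pose (4.4641, 5.0000, 0.5236)
step 2: θ'=0.5236 (straight) → pose (2.2990, 3.7500, 0.5236)
step 3: θ'=-0.4764 (R=-2.0000) → pose (4.2162, 3.7953, -0.4764)
step 4: θ'=2.0236 (R=-0.8000) → pose (3.1300, 2.7343, 2.0236)
step 5: θ'=2.0236 (straight) → pose (3.5674, 1.8351, 2.0236)
step 6: θ'=1.0236 (R=0.2500) → pose (3.5561, 1.5957, 1.0236)

(3.5561, 1.5957, 1.0236)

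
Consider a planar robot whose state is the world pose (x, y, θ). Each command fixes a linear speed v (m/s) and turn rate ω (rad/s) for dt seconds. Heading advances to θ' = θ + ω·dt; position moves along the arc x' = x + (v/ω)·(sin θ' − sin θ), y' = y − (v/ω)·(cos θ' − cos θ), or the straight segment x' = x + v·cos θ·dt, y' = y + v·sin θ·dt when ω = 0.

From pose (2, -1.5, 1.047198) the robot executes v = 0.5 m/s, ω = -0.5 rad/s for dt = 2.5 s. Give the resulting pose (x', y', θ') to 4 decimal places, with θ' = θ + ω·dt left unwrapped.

(3.0674, -1.0205, -0.2028)

θ' = 1.0472 + -0.5·2.5 = -0.2028
R = v/ω = 0.5/-0.5 = -1.0000
x' = 2 + -1.0000·(sin -0.2028 − sin 1.0472) = 3.0674
y' = -1.5 − -1.0000·(cos -0.2028 − cos 1.0472) = -1.0205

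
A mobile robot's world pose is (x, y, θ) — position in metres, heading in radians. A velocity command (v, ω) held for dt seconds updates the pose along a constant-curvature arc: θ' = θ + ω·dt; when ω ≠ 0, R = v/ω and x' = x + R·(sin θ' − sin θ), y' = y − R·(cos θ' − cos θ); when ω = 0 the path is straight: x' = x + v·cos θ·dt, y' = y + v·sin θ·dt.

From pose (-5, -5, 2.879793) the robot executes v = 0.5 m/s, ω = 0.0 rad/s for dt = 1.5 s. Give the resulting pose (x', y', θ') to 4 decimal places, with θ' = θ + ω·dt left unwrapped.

(-5.7244, -4.8059, 2.8798)

θ' = 2.8798 + 0.0·1.5 = 2.8798
ω = 0 → straight: x' = -5 + 0.5·cos(2.8798)·1.5 = -5.7244
y' = -5 + 0.5·sin(2.8798)·1.5 = -4.8059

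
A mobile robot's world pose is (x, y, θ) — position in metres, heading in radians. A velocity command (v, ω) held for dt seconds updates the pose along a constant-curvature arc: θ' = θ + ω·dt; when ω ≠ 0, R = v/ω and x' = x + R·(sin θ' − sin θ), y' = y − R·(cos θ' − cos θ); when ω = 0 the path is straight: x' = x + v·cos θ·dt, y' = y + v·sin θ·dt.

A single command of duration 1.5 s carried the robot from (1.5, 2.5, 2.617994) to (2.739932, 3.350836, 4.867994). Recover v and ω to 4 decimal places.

Δθ = 4.867994 − 2.617994 = 2.250000
ω = Δθ/dt = 2.250000/1.5 = 1.5000
R = Δx/(sin θ' − sin θ) = -0.8333
v = R·ω = -0.8333·1.5000 = -1.2500

v = -1.2500, ω = 1.5000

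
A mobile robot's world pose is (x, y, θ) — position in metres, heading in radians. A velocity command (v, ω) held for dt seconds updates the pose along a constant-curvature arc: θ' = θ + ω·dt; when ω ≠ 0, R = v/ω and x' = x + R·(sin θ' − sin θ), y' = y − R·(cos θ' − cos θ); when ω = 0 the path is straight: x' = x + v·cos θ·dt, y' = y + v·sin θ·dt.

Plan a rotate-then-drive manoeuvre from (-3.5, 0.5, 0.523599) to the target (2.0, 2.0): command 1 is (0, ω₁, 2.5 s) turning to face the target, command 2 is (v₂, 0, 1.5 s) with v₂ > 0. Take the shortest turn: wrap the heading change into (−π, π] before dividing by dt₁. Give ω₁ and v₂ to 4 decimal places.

ω₁ = -0.1029, v₂ = 3.8006

heading to target = atan2(2−0.5, 2−-3.5) = 0.2663
Δθ = wrap(0.2663 − 0.5236) = -0.2573; ω₁ = Δθ/dt₁ = -0.1029
distance = √((2−-3.5)² + (2−0.5)²) = 5.7009; v₂ = distance/dt₂ = 3.8006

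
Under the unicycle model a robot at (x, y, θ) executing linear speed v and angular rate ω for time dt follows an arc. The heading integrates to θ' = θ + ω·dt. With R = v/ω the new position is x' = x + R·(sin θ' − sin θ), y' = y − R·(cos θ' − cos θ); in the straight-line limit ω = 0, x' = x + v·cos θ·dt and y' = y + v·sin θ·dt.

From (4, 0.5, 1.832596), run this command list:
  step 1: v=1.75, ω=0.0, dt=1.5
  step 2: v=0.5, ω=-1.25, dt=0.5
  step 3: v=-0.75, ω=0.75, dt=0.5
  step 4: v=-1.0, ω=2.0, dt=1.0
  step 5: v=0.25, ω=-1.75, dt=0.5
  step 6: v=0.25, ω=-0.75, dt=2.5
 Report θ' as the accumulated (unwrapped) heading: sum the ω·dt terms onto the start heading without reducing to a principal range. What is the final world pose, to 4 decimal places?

(3.7538, 2.9942, 0.8326)

step 1: θ'=1.8326 (straight) → pose (3.3206, 3.0356, 1.8326)
step 2: θ'=1.2076 (R=-0.4000) → pose (3.3331, 3.2812, 1.2076)
step 3: θ'=1.5826 (R=-1.0000) → pose (3.2679, 2.9141, 1.5826)
step 4: θ'=3.5826 (R=-0.5000) → pose (3.9813, 2.4679, 3.5826)
step 5: θ'=2.7076 (R=-0.1429) → pose (3.8602, 2.4674, 2.7076)
step 6: θ'=0.8326 (R=-0.3333) → pose (3.7538, 2.9942, 0.8326)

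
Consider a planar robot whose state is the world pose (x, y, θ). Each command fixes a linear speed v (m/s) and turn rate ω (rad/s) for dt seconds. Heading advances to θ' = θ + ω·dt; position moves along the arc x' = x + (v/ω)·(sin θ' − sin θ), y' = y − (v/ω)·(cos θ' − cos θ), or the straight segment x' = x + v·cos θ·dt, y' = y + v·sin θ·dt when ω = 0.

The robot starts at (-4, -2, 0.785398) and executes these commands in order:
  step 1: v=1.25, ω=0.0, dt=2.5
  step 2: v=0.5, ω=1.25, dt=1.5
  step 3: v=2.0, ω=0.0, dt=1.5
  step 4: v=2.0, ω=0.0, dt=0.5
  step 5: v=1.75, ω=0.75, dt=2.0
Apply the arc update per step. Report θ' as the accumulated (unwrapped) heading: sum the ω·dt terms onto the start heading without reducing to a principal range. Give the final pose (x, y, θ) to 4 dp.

step 1: θ'=0.7854 (straight) → pose (-1.7903, 0.2097, 0.7854)
step 2: θ'=2.6604 (R=0.4000) → pose (-1.8880, 0.8471, 2.6604)
step 3: θ'=2.6604 (straight) → pose (-4.5473, 2.2356, 2.6604)
step 4: θ'=2.6604 (straight) → pose (-5.4338, 2.6985, 2.6604)
step 5: θ'=4.1604 (R=2.3333) → pose (-8.5005, 1.8537, 4.1604)

(-8.5005, 1.8537, 4.1604)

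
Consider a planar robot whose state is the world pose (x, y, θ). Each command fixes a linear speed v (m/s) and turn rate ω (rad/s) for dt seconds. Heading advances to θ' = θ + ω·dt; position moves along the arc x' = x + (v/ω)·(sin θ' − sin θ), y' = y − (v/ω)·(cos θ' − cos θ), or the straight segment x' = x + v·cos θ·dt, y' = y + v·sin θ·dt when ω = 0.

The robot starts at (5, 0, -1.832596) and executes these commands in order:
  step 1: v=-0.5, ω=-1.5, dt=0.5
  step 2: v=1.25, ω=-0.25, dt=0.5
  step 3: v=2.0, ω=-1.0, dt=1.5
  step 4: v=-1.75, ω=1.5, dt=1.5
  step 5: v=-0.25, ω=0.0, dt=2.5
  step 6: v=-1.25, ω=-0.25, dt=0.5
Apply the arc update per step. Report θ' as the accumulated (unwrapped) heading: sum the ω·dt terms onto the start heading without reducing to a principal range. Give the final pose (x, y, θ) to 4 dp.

(4.6131, 2.0117, -2.0826)

step 1: θ'=-2.5826 (R=0.3333) → pose (5.1452, 0.1963, -2.5826)
step 2: θ'=-2.7076 (R=-5.0000) → pose (4.5960, -0.1012, -2.7076)
step 3: θ'=-4.2076 (R=-2.0000) → pose (2.0045, 0.7461, -4.2076)
step 4: θ'=-1.9576 (R=-1.1667) → pose (4.1061, 0.8703, -1.9576)
step 5: θ'=-1.9576 (straight) → pose (4.3419, 1.4491, -1.9576)
step 6: θ'=-2.0826 (R=5.0000) → pose (4.6131, 2.0117, -2.0826)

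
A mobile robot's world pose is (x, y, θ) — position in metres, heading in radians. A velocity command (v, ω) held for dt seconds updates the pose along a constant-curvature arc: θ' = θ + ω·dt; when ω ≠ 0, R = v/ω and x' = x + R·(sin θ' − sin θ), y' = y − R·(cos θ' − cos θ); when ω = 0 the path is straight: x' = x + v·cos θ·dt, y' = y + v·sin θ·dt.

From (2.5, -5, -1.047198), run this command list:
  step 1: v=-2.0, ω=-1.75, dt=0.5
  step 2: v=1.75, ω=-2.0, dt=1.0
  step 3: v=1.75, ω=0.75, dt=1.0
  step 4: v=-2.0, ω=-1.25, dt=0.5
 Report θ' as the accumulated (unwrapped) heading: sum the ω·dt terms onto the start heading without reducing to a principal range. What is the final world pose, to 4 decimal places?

(0.3353, -4.0122, -3.7972)

step 1: θ'=-1.9222 (R=1.1429) → pose (2.4167, -4.0352, -1.9222)
step 2: θ'=-3.9222 (R=-0.8750) → pose (0.9794, -4.3557, -3.9222)
step 3: θ'=-3.1722 (R=2.3333) → pose (-0.5911, -3.6812, -3.1722)
step 4: θ'=-3.7972 (R=1.6000) → pose (0.3353, -4.0122, -3.7972)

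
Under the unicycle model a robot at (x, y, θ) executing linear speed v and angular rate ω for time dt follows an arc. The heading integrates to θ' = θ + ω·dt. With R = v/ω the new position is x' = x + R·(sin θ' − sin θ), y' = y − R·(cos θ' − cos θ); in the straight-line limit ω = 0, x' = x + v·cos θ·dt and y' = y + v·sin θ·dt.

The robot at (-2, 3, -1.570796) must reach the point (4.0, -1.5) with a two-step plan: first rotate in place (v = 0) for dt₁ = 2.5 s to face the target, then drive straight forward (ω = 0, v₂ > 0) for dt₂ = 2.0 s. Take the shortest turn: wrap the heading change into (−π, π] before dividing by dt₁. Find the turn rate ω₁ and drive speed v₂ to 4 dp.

heading to target = atan2(-1.5−3, 4−-2) = -0.6435
Δθ = wrap(-0.6435 − -1.5708) = 0.9273; ω₁ = Δθ/dt₁ = 0.3709
distance = √((4−-2)² + (-1.5−3)²) = 7.5000; v₂ = distance/dt₂ = 3.7500

ω₁ = 0.3709, v₂ = 3.7500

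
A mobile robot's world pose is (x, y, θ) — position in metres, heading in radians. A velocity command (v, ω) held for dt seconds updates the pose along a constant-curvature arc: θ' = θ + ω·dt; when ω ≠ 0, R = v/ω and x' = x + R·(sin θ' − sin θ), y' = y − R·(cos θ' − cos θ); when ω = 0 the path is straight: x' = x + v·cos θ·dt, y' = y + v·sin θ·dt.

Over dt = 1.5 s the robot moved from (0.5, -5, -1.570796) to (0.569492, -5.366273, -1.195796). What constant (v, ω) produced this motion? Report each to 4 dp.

v = 0.2500, ω = 0.2500

Δθ = -1.195796 − -1.570796 = 0.375000
ω = Δθ/dt = 0.375000/1.5 = 0.2500
R = −Δy/(cos θ' − cos θ) = 1.0000
v = R·ω = 1.0000·0.2500 = 0.2500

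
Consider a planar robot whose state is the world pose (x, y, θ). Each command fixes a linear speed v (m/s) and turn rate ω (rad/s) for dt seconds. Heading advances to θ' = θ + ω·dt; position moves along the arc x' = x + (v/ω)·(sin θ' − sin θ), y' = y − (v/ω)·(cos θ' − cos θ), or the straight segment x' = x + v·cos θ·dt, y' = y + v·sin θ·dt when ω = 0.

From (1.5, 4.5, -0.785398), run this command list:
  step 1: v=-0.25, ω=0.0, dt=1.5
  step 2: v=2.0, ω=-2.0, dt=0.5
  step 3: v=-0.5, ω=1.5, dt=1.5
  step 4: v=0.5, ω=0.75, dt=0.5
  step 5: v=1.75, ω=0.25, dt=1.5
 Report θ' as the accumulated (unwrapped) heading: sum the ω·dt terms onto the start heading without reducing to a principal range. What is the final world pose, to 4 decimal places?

step 1: θ'=-0.7854 (straight) → pose (1.2348, 4.7652, -0.7854)
step 2: θ'=-1.7854 (R=-1.0000) → pose (1.5048, 3.8451, -1.7854)
step 3: θ'=0.4646 (R=-0.3333) → pose (1.0297, 4.2141, 0.4646)
step 4: θ'=0.8396 (R=0.6667) → pose (1.2273, 4.3649, 0.8396)
step 5: θ'=1.2146 (R=7.0000) → pose (2.5773, 6.5983, 1.2146)

(2.5773, 6.5983, 1.2146)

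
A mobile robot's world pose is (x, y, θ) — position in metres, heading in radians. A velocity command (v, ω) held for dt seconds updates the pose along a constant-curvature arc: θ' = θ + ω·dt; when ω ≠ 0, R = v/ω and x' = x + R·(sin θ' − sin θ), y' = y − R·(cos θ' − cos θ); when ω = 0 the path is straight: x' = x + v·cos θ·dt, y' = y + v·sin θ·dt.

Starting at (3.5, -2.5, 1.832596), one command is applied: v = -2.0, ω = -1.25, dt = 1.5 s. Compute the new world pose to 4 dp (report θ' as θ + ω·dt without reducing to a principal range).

θ' = 1.8326 + -1.25·1.5 = -0.0424
R = v/ω = -2.0/-1.25 = 1.6000
x' = 3.5 + 1.6000·(sin -0.0424 − sin 1.8326) = 1.8867
y' = -2.5 − 1.6000·(cos -0.0424 − cos 1.8326) = -4.5127

(1.8867, -4.5127, -0.0424)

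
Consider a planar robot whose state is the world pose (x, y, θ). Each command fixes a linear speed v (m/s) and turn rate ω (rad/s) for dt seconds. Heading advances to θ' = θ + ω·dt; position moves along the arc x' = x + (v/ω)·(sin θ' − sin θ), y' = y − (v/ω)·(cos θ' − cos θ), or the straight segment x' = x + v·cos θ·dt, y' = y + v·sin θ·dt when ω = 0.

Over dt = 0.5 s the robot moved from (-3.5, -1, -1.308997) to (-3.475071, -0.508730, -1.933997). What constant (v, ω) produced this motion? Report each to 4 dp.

Δθ = -1.933997 − -1.308997 = -0.625000
ω = Δθ/dt = -0.625000/0.5 = -1.2500
R = −Δy/(cos θ' − cos θ) = 0.8000
v = R·ω = 0.8000·-1.2500 = -1.0000

v = -1.0000, ω = -1.2500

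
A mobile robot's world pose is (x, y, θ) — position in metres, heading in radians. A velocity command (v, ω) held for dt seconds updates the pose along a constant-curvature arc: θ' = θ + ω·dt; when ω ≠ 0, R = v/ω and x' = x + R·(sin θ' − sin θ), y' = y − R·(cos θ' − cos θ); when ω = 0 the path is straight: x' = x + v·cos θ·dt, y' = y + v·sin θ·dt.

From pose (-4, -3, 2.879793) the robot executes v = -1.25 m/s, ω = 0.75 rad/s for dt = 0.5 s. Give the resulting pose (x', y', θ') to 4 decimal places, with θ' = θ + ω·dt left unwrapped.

θ' = 2.8798 + 0.75·0.5 = 3.2548
R = v/ω = -1.25/0.75 = -1.6667
x' = -4 + -1.6667·(sin 3.2548 − sin 2.8798) = -3.3804
y' = -3 − -1.6667·(cos 3.2548 − cos 2.8798) = -3.0461

(-3.3804, -3.0461, 3.2548)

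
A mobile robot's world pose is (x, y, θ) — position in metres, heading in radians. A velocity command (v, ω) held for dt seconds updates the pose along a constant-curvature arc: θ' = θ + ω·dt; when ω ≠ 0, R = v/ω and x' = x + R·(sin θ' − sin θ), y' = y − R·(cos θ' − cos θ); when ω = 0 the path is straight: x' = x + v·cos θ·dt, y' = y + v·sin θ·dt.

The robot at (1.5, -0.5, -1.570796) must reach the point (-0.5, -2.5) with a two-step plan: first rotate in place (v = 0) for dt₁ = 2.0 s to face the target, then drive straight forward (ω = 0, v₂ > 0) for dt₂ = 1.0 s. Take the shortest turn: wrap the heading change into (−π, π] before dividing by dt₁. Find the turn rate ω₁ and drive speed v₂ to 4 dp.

heading to target = atan2(-2.5−-0.5, -0.5−1.5) = -2.3562
Δθ = wrap(-2.3562 − -1.5708) = -0.7854; ω₁ = Δθ/dt₁ = -0.3927
distance = √((-0.5−1.5)² + (-2.5−-0.5)²) = 2.8284; v₂ = distance/dt₂ = 2.8284

ω₁ = -0.3927, v₂ = 2.8284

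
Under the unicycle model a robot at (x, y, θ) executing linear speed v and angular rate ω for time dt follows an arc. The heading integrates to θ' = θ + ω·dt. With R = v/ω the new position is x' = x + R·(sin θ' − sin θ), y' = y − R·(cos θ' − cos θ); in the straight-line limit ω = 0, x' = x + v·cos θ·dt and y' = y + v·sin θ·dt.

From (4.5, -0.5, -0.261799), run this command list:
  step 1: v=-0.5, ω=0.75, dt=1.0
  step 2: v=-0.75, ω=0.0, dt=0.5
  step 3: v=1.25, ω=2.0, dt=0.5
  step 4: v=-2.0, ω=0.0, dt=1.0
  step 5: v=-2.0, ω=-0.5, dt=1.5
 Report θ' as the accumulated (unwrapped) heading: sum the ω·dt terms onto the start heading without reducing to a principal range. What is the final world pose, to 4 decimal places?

(2.5538, -4.8525, 0.7382)

step 1: θ'=0.4882 (R=-0.6667) → pose (4.0148, -0.5552, 0.4882)
step 2: θ'=0.4882 (straight) → pose (3.6836, -0.7311, 0.4882)
step 3: θ'=1.4882 (R=0.6250) → pose (4.0133, -0.2306, 1.4882)
step 4: θ'=1.4882 (straight) → pose (3.8483, -2.2238, 1.4882)
step 5: θ'=0.7382 (R=4.0000) → pose (2.5538, -4.8525, 0.7382)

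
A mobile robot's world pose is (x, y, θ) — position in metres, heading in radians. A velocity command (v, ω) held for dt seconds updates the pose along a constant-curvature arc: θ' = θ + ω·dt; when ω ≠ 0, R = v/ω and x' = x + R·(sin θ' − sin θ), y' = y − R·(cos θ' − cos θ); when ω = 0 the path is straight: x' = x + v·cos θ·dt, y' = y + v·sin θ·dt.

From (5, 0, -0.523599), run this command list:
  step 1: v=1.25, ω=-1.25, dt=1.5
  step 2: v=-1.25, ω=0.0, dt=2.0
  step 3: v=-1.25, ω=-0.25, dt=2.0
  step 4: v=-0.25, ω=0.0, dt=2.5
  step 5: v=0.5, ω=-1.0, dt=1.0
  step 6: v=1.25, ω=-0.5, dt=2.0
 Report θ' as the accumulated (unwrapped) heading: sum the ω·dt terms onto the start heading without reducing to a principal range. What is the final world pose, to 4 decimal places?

step 1: θ'=-2.3986 (R=-1.0000) → pose (5.1765, -1.6025, -2.3986)
step 2: θ'=-2.3986 (straight) → pose (7.0176, 0.0888, -2.3986)
step 3: θ'=-2.8986 (R=5.0000) → pose (9.1970, 1.2596, -2.8986)
step 4: θ'=-2.8986 (straight) → pose (9.8037, 1.4100, -2.8986)
step 5: θ'=-3.8986 (R=-0.5000) → pose (9.3400, 1.5319, -3.8986)
step 6: θ'=-4.8986 (R=-2.5000) → pose (8.6001, 3.8120, -4.8986)

(8.6001, 3.8120, -4.8986)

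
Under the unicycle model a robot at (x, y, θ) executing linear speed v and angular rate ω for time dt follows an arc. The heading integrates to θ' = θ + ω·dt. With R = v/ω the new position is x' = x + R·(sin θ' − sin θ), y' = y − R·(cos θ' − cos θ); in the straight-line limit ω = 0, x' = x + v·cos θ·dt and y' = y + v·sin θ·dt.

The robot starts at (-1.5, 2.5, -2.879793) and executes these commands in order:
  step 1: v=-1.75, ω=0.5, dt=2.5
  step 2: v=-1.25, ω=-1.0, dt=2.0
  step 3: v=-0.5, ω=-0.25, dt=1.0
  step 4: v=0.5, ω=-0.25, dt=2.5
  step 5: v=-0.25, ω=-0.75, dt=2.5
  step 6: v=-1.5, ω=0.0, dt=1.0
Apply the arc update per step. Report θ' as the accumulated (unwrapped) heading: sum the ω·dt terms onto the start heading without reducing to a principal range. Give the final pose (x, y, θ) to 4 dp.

step 1: θ'=-1.6298 (R=-3.5000) → pose (1.0880, 5.6744, -1.6298)
step 2: θ'=-3.6298 (R=1.2500) → pose (2.9222, 6.7046, -3.6298)
step 3: θ'=-3.8798 (R=2.0000) → pose (3.3300, 6.4176, -3.8798)
step 4: θ'=-4.5048 (R=-2.0000) → pose (2.7189, 7.4848, -4.5048)
step 5: θ'=-6.3798 (R=0.3333) → pose (2.3605, 7.0843, -6.3798)
step 6: θ'=-6.3798 (straight) → pose (0.8675, 7.2290, -6.3798)

(0.8675, 7.2290, -6.3798)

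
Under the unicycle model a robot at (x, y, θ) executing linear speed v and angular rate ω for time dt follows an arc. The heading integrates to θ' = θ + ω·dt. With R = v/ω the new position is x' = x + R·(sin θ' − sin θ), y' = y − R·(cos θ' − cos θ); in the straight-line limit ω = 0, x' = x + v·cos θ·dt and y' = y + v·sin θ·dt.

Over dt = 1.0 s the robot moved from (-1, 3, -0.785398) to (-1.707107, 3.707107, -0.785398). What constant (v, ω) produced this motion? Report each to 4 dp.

v = -1.0000, ω = 0.0000

Δθ = -0.785398 − -0.785398 = 0.000000
ω = Δθ/dt = 0.000000/1.0 = 0.0000
ω = 0 → v = (Δx·cos θ + Δy·sin θ)/dt = -1.0000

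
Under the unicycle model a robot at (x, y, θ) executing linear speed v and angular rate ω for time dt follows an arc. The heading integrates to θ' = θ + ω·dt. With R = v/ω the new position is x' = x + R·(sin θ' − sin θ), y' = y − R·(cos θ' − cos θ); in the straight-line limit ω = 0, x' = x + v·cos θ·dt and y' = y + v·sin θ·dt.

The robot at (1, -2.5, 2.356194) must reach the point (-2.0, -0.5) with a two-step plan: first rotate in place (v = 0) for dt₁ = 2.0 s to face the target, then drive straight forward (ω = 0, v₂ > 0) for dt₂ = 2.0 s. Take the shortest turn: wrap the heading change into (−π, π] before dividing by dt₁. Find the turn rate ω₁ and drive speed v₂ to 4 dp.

ω₁ = 0.0987, v₂ = 1.8028

heading to target = atan2(-0.5−-2.5, -2−1) = 2.5536
Δθ = wrap(2.5536 − 2.3562) = 0.1974; ω₁ = Δθ/dt₁ = 0.0987
distance = √((-2−1)² + (-0.5−-2.5)²) = 3.6056; v₂ = distance/dt₂ = 1.8028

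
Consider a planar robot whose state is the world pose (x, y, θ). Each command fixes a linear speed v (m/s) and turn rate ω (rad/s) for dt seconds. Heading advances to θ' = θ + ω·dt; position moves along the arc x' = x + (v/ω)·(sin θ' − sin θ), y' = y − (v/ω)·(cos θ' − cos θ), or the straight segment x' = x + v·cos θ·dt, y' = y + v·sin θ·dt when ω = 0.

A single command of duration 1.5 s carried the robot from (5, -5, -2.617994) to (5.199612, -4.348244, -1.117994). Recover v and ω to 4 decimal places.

v = -0.5000, ω = 1.0000

Δθ = -1.117994 − -2.617994 = 1.500000
ω = Δθ/dt = 1.500000/1.5 = 1.0000
R = −Δy/(cos θ' − cos θ) = -0.5000
v = R·ω = -0.5000·1.0000 = -0.5000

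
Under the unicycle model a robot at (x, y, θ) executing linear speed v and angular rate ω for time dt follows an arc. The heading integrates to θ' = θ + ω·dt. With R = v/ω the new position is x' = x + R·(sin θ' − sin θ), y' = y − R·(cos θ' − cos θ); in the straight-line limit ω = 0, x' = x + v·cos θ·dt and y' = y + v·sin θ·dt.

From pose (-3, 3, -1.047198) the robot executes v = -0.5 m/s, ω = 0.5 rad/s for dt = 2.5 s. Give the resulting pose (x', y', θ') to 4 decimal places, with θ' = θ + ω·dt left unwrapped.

θ' = -1.0472 + 0.5·2.5 = 0.2028
R = v/ω = -0.5/0.5 = -1.0000
x' = -3 + -1.0000·(sin 0.2028 − sin -1.0472) = -4.0674
y' = 3 − -1.0000·(cos 0.2028 − cos -1.0472) = 3.4795

(-4.0674, 3.4795, 0.2028)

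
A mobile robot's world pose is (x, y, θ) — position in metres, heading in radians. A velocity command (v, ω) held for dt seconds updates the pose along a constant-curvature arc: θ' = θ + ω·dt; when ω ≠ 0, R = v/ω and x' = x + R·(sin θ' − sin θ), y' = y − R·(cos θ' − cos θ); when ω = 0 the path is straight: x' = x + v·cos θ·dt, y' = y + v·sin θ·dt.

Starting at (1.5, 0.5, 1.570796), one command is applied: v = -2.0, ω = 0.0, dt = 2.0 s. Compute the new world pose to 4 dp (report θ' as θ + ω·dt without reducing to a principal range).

(1.5000, -3.5000, 1.5708)

θ' = 1.5708 + 0.0·2.0 = 1.5708
ω = 0 → straight: x' = 1.5 + -2.0·cos(1.5708)·2.0 = 1.5000
y' = 0.5 + -2.0·sin(1.5708)·2.0 = -3.5000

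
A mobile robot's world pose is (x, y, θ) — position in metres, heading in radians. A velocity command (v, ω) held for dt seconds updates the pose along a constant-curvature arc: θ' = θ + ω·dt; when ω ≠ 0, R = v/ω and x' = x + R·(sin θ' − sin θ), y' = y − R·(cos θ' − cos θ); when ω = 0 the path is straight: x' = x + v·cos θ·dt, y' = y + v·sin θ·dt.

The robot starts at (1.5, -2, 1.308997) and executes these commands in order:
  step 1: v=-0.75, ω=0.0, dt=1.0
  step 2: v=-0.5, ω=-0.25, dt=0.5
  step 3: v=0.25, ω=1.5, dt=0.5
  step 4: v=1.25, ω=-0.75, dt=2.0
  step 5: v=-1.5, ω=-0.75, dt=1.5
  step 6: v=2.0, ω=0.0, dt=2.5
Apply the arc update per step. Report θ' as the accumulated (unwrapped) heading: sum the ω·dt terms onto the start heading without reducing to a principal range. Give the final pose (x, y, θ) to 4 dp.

(3.8222, -3.6481, -0.6910)

step 1: θ'=1.3090 (straight) → pose (1.3059, -2.7244, 1.3090)
step 2: θ'=1.1840 (R=2.0000) → pose (1.2263, -2.9613, 1.1840)
step 3: θ'=1.9340 (R=0.1667) → pose (1.2277, -2.8392, 1.9340)
step 4: θ'=0.4340 (R=-1.6667) → pose (2.0848, -0.7349, 0.4340)
step 5: θ'=-0.6910 (R=2.0000) → pose (-0.0308, -0.4615, -0.6910)
step 6: θ'=-0.6910 (straight) → pose (3.8222, -3.6481, -0.6910)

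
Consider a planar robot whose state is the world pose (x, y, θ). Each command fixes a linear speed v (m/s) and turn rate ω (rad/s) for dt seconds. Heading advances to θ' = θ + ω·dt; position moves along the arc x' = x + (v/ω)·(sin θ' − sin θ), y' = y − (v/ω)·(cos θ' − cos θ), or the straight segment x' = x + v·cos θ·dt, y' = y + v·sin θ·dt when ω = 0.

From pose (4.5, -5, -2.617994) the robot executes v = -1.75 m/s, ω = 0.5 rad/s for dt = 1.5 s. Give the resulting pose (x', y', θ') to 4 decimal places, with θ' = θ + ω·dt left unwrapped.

(6.0966, -2.9939, -1.8680)

θ' = -2.6180 + 0.5·1.5 = -1.8680
R = v/ω = -1.75/0.5 = -3.5000
x' = 4.5 + -3.5000·(sin -1.8680 − sin -2.6180) = 6.0966
y' = -5 − -3.5000·(cos -1.8680 − cos -2.6180) = -2.9939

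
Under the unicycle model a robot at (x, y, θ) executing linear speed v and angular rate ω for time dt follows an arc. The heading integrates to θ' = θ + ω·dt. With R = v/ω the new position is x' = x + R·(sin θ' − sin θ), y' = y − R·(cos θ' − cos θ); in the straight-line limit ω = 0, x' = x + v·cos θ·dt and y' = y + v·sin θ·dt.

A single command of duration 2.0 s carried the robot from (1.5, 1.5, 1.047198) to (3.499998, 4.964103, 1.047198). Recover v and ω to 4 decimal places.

v = 2.0000, ω = 0.0000

Δθ = 1.047198 − 1.047198 = 0.000000
ω = Δθ/dt = 0.000000/2.0 = 0.0000
ω = 0 → v = (Δx·cos θ + Δy·sin θ)/dt = 2.0000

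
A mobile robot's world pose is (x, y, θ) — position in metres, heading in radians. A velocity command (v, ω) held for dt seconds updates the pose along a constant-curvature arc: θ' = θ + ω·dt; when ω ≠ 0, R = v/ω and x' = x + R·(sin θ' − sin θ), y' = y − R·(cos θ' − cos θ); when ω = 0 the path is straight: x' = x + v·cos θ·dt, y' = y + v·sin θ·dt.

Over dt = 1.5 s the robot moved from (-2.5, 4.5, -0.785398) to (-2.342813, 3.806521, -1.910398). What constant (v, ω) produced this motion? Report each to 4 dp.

Δθ = -1.910398 − -0.785398 = -1.125000
ω = Δθ/dt = -1.125000/1.5 = -0.7500
R = −Δy/(cos θ' − cos θ) = -0.6667
v = R·ω = -0.6667·-0.7500 = 0.5000

v = 0.5000, ω = -0.7500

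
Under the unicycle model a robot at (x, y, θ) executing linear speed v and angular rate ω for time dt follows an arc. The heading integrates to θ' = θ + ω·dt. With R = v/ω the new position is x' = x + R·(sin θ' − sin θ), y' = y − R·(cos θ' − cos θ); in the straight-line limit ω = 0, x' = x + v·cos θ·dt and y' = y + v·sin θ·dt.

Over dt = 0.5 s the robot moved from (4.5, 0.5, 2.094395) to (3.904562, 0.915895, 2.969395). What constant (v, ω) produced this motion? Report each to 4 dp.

v = 1.5000, ω = 1.7500

Δθ = 2.969395 − 2.094395 = 0.875000
ω = Δθ/dt = 0.875000/0.5 = 1.7500
R = Δx/(sin θ' − sin θ) = 0.8571
v = R·ω = 0.8571·1.7500 = 1.5000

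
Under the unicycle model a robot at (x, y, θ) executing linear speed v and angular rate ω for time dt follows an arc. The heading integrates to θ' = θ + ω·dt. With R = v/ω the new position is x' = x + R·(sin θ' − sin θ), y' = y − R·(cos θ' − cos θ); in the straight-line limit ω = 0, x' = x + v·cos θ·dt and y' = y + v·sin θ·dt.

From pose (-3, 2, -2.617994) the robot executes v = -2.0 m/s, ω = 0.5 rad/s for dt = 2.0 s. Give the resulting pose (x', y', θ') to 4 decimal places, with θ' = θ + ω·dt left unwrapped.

θ' = -2.6180 + 0.5·2.0 = -1.6180
R = v/ω = -2.0/0.5 = -4.0000
x' = -3 + -4.0000·(sin -1.6180 − sin -2.6180) = -1.0045
y' = 2 − -4.0000·(cos -1.6180 − cos -2.6180) = 5.2754

(-1.0045, 5.2754, -1.6180)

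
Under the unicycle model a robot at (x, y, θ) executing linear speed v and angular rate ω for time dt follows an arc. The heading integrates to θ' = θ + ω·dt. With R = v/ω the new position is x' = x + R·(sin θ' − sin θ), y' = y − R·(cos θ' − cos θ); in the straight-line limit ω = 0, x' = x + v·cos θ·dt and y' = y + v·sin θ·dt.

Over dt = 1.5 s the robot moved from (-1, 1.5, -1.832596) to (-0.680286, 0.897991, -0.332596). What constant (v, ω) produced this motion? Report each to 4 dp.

Δθ = -0.332596 − -1.832596 = 1.500000
ω = Δθ/dt = 1.500000/1.5 = 1.0000
R = −Δy/(cos θ' − cos θ) = 0.5000
v = R·ω = 0.5000·1.0000 = 0.5000

v = 0.5000, ω = 1.0000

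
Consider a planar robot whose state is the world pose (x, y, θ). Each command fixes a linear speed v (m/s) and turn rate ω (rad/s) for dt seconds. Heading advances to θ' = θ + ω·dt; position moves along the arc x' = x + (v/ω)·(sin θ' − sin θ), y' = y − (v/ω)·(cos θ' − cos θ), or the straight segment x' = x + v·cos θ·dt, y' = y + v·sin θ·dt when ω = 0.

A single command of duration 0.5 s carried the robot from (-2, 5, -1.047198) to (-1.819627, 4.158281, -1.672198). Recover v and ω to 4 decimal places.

Δθ = -1.672198 − -1.047198 = -0.625000
ω = Δθ/dt = -0.625000/0.5 = -1.2500
R = −Δy/(cos θ' − cos θ) = -1.4000
v = R·ω = -1.4000·-1.2500 = 1.7500

v = 1.7500, ω = -1.2500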